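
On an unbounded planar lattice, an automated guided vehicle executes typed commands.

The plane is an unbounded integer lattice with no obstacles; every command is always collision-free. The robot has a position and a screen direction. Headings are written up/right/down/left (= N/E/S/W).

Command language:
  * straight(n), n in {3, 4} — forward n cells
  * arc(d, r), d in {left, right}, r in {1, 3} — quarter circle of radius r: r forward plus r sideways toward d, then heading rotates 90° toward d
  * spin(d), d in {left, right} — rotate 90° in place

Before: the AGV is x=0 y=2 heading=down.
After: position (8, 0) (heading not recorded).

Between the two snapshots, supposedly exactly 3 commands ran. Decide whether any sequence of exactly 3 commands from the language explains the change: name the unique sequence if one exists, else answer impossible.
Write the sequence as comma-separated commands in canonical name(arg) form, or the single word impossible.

arc(left, 3), straight(4), arc(left, 1)

key: running arc(left, 1) before arc(left, 3) would end elsewhere — order is forced
initial: x=0 y=2 heading=down
1. arc(left, 3) → x=3 y=-1 heading=right
2. straight(4) → x=7 y=-1 heading=right
3. arc(left, 1) → x=8 y=0 heading=up
no rival 3-sequence matches.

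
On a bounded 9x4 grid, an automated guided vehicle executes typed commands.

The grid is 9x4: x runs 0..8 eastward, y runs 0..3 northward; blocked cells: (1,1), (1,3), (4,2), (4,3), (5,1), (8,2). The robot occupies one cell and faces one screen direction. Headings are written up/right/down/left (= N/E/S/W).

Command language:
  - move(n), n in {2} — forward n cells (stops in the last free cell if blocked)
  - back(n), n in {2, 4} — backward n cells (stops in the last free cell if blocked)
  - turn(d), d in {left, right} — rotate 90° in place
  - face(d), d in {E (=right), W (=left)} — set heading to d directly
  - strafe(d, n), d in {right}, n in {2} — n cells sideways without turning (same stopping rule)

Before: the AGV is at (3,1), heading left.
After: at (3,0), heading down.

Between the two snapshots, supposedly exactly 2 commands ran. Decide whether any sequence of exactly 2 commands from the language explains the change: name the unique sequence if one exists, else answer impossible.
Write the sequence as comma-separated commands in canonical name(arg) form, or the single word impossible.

turn(left), move(2)

key: position moved to (3,0) AND the heading swung to S — translation plus rotation needed
initial: at (3,1), heading left
t=1 turn(left) ⇒ at (3,1), heading down
t=2 move(2) ⇒ at (3,0), heading down
no other 2-command option fits: unique.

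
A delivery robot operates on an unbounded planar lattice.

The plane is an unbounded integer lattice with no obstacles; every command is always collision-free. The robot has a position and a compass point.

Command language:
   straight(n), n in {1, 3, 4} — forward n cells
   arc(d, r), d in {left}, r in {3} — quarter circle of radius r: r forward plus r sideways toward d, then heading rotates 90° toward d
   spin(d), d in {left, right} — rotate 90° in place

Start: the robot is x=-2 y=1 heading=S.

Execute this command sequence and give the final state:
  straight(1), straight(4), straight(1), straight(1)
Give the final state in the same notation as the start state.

begin: x=-2 y=1 heading=S
t=1 straight(1) ⇒ x=-2 y=0 heading=S
t=2 straight(4) ⇒ x=-2 y=-4 heading=S
t=3 straight(1) ⇒ x=-2 y=-5 heading=S
t=4 straight(1) ⇒ x=-2 y=-6 heading=S

x=-2 y=-6 heading=S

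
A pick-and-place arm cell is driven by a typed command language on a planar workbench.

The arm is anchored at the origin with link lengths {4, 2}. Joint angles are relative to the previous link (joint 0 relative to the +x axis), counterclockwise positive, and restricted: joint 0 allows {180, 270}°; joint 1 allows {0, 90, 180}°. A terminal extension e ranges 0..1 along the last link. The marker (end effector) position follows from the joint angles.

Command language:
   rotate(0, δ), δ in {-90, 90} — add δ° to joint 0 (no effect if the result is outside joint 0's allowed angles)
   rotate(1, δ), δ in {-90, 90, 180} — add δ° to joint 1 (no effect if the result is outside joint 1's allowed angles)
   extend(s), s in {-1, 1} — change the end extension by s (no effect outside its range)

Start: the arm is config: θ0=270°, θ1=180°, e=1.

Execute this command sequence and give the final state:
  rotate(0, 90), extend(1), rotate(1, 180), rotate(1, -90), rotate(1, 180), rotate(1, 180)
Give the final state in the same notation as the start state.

start: config: θ0=270°, θ1=180°, e=1
step 1 (rotate(0, 90)): config: θ0=270°, θ1=180°, e=1
step 2 (extend(1)): config: θ0=270°, θ1=180°, e=1
step 3 (rotate(1, 180)): config: θ0=270°, θ1=0°, e=1
step 4 (rotate(1, -90)): config: θ0=270°, θ1=0°, e=1
step 5 (rotate(1, 180)): config: θ0=270°, θ1=180°, e=1
step 6 (rotate(1, 180)): config: θ0=270°, θ1=0°, e=1

config: θ0=270°, θ1=0°, e=1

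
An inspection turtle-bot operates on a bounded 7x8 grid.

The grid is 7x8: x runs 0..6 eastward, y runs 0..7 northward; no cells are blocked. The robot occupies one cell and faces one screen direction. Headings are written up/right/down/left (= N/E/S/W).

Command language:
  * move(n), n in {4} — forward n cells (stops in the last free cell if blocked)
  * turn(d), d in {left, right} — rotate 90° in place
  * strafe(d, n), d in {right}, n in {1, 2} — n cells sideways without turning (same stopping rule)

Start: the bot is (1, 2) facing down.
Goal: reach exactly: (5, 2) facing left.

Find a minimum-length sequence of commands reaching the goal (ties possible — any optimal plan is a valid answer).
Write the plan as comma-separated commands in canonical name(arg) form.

initial: (1, 2) facing down
step 1 (turn(left)): (1, 2) facing right
step 2 (move(4)): (5, 2) facing right
step 3 (turn(left)): (5, 2) facing up
step 4 (turn(left)): (5, 2) facing left
minimal: 4 command(s), checked below 4.

turn(left), move(4), turn(left), turn(left)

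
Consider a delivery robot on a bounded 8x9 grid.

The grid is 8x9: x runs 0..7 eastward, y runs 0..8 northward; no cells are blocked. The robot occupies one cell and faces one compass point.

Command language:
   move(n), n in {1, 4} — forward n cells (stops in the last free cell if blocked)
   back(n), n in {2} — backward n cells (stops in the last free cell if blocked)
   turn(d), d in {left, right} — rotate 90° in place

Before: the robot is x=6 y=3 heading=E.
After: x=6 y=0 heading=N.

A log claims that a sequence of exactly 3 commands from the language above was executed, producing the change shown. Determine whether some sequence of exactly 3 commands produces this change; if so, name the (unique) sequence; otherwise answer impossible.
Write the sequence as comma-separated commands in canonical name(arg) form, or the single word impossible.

turn(left), back(2), back(2)

key: position moved to (6,0) AND the heading swung to N — translation plus rotation needed
begin: x=6 y=3 heading=E
t=1 turn(left) ⇒ x=6 y=3 heading=N
t=2 back(2) ⇒ x=6 y=1 heading=N
t=3 back(2) ⇒ x=6 y=0 heading=N
all 125 alternatives checked — unique.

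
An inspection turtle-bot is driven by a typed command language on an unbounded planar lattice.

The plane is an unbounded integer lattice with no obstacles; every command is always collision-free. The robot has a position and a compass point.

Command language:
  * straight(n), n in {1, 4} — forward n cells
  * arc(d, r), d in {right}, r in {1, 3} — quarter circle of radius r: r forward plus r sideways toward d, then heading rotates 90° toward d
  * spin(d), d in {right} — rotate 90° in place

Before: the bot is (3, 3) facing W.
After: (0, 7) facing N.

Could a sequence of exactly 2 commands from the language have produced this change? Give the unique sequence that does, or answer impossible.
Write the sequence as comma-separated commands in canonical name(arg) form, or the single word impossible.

key: order matters: swapping arc(right, 3) and straight(1) lands elsewhere
begin: (3, 3) facing W
t=1 arc(right, 3) ⇒ (0, 6) facing N
t=2 straight(1) ⇒ (0, 7) facing N
uniquely the one of 25 2-step routes that fits.

arc(right, 3), straight(1)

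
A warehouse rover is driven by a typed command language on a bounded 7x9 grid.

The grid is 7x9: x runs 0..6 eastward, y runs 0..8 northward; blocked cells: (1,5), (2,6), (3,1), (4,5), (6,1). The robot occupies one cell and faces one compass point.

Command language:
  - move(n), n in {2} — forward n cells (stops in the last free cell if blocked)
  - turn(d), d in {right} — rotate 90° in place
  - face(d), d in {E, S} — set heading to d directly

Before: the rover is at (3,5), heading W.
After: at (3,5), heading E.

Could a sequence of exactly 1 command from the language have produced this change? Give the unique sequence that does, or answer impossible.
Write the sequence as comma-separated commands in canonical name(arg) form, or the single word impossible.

key: (3,5) unchanged — the single command moves nothing
t0: at (3,5), heading W
1. face(E) → at (3,5), heading E
no other 1-command option fits: unique.

face(E)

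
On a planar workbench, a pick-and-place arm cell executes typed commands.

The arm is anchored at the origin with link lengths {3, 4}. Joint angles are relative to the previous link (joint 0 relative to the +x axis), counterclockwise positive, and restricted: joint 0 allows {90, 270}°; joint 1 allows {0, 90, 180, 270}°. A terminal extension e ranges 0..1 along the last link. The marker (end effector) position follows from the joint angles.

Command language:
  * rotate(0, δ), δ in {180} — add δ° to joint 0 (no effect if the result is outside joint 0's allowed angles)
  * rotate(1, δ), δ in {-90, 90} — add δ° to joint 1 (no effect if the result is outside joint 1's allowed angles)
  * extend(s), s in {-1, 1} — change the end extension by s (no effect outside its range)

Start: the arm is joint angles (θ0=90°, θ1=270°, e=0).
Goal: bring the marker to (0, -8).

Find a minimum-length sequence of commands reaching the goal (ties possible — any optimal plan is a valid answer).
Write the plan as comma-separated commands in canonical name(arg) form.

begin: joint angles (θ0=90°, θ1=270°, e=0)
step 1 (rotate(1, 90)): joint angles (θ0=90°, θ1=0°, e=0)
step 2 (rotate(0, 180)): joint angles (θ0=270°, θ1=0°, e=0)
step 3 (extend(1)): joint angles (θ0=270°, θ1=0°, e=1)
shorter routes all fall short; 3 is best.

rotate(1, 90), rotate(0, 180), extend(1)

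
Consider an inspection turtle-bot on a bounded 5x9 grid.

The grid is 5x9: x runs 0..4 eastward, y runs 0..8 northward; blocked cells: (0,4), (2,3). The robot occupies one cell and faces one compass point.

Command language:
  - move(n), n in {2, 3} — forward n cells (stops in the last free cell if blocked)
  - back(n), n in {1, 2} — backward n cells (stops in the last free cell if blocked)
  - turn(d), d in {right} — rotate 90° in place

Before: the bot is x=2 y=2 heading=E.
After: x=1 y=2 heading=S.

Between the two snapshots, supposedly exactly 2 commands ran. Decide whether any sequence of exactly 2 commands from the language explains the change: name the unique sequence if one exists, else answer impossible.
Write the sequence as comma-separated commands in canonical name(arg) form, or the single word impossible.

key: running turn(right) before back(1) would end elsewhere — order is forced
begin: x=2 y=2 heading=E
1. back(1) → x=1 y=2 heading=E
2. turn(right) → x=1 y=2 heading=S
no other 2-command option fits: unique.

back(1), turn(right)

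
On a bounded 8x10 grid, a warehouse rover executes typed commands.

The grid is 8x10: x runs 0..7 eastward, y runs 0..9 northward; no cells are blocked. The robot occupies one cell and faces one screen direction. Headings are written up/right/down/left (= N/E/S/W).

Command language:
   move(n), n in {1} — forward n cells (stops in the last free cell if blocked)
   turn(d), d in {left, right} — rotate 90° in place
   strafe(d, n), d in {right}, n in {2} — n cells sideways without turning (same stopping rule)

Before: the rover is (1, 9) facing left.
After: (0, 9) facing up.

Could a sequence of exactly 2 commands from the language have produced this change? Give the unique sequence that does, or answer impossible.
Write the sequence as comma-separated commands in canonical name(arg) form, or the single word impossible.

key: order matters: swapping move(1) and turn(right) lands elsewhere
t0: (1, 9) facing left
[1] after move(1): (0, 9) facing left
[2] after turn(right): (0, 9) facing up
all 16 alternatives checked — unique.

move(1), turn(right)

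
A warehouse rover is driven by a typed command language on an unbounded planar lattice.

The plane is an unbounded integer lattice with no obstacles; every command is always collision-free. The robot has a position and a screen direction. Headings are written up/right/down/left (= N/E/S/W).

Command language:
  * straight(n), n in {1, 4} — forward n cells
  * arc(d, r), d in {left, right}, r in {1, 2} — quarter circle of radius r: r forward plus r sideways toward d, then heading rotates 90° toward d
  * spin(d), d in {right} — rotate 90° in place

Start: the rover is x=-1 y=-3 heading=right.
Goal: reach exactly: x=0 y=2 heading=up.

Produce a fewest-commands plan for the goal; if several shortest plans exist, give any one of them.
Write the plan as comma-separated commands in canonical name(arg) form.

arc(left, 1), straight(4)

start: x=-1 y=-3 heading=right
t=1 arc(left, 1) ⇒ x=0 y=-2 heading=up
t=2 straight(4) ⇒ x=0 y=2 heading=up
shorter routes all fall short; 2 is best.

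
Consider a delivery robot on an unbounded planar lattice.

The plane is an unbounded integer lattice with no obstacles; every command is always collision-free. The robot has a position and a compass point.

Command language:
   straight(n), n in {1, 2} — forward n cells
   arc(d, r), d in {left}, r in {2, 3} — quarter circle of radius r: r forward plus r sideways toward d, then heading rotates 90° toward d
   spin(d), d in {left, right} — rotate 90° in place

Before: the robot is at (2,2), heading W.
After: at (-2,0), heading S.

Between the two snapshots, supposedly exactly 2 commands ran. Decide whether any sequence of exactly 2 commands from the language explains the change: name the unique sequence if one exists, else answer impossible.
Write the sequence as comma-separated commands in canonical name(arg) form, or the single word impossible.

key: cell and facing (now S) both changed — the 2 commands mix motion and turning
initial: at (2,2), heading W
step 1 (straight(2)): at (0,2), heading W
step 2 (arc(left, 2)): at (-2,0), heading S
uniquely the one of 36 2-step routes that fits.

straight(2), arc(left, 2)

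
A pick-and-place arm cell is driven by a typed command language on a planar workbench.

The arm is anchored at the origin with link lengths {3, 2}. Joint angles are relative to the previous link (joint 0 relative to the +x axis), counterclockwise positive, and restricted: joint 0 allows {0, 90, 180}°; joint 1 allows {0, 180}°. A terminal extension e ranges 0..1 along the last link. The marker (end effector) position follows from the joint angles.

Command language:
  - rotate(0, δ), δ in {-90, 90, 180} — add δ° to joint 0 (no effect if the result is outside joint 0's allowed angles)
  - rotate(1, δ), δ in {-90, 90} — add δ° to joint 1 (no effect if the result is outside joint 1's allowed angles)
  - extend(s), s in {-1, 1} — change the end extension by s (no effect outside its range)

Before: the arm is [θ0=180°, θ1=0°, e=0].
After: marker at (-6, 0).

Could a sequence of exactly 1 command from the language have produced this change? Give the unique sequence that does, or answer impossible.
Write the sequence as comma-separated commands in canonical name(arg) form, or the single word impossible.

extend(1)

initial: [θ0=180°, θ1=0°, e=0]
1. extend(1) → [θ0=180°, θ1=0°, e=1]
no other 1-command option fits: unique.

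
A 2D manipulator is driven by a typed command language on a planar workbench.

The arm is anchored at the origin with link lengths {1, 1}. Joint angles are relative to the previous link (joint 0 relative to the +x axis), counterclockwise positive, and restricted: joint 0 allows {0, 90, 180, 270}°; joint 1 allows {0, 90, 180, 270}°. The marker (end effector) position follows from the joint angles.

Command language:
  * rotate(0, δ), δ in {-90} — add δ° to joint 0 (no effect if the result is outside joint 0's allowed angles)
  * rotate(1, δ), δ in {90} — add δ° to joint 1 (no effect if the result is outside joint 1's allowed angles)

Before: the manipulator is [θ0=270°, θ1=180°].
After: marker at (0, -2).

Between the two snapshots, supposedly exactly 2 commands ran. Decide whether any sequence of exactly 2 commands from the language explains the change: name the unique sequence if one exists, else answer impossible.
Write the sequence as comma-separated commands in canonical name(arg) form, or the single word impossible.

t0: [θ0=270°, θ1=180°]
1. rotate(1, 90) → [θ0=270°, θ1=270°]
2. rotate(1, 90) → [θ0=270°, θ1=0°]
no other 2-command option fits: unique.

rotate(1, 90), rotate(1, 90)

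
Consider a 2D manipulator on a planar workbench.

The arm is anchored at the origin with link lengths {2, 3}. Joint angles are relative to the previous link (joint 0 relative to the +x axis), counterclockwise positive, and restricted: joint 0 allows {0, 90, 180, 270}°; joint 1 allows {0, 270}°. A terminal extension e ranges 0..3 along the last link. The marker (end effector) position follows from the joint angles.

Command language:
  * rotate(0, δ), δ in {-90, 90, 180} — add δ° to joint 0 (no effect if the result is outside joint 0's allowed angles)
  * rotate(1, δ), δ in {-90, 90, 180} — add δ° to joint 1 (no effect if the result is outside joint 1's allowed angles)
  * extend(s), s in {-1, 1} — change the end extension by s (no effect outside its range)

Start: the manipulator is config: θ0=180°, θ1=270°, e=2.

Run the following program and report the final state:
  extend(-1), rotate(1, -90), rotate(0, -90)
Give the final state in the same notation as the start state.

config: θ0=90°, θ1=270°, e=1

from: config: θ0=180°, θ1=270°, e=2
[1] after extend(-1): config: θ0=180°, θ1=270°, e=1
[2] after rotate(1, -90): config: θ0=180°, θ1=270°, e=1
[3] after rotate(0, -90): config: θ0=90°, θ1=270°, e=1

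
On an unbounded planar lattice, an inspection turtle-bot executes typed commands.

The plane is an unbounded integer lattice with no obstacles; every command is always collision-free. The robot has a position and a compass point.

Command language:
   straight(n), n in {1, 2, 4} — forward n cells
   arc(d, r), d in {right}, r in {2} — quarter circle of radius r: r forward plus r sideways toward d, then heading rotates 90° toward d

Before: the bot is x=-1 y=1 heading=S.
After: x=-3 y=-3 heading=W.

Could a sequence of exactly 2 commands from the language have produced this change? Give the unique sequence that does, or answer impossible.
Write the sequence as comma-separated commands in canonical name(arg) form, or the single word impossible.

straight(2), arc(right, 2)

key: running arc(right, 2) before straight(2) would end elsewhere — order is forced
initial: x=-1 y=1 heading=S
t=1 straight(2) ⇒ x=-1 y=-1 heading=S
t=2 arc(right, 2) ⇒ x=-3 y=-3 heading=W
no other 2-command option fits: unique.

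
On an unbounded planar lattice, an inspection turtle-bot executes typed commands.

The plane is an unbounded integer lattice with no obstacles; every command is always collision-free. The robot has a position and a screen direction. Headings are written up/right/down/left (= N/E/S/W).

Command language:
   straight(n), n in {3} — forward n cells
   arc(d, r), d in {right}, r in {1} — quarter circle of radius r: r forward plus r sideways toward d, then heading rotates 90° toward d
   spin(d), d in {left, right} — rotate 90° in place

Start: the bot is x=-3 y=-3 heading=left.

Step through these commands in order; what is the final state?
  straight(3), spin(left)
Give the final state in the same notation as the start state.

x=-6 y=-3 heading=down

start: x=-3 y=-3 heading=left
t=1 straight(3) ⇒ x=-6 y=-3 heading=left
t=2 spin(left) ⇒ x=-6 y=-3 heading=down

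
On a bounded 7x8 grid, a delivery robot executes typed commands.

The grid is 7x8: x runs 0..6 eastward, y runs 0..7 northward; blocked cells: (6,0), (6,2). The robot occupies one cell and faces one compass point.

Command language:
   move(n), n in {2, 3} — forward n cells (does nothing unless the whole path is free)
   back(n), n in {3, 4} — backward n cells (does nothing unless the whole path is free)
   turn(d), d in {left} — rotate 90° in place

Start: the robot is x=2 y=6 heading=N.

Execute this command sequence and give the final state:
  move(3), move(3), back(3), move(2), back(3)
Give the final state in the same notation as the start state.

x=2 y=2 heading=N

t0: x=2 y=6 heading=N
step 1 (move(3)): x=2 y=6 heading=N
step 2 (move(3)): x=2 y=6 heading=N
step 3 (back(3)): x=2 y=3 heading=N
step 4 (move(2)): x=2 y=5 heading=N
step 5 (back(3)): x=2 y=2 heading=N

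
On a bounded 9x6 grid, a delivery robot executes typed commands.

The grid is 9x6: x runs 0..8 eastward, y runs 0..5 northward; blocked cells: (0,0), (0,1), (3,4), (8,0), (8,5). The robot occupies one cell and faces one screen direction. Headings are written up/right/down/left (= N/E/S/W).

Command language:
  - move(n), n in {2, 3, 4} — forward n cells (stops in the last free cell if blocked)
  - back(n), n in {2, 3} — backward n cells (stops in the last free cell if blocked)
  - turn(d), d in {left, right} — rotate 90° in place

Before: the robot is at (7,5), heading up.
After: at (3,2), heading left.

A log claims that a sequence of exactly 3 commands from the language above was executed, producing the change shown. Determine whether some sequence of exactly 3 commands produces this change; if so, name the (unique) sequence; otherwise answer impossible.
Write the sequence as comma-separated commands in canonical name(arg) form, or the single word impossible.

back(3), turn(left), move(4)

key: position moved to (3,2) AND the heading swung to W — translation plus rotation needed
start: at (7,5), heading up
[1] after back(3): at (7,2), heading up
[2] after turn(left): at (7,2), heading left
[3] after move(4): at (3,2), heading left
no rival 3-sequence matches.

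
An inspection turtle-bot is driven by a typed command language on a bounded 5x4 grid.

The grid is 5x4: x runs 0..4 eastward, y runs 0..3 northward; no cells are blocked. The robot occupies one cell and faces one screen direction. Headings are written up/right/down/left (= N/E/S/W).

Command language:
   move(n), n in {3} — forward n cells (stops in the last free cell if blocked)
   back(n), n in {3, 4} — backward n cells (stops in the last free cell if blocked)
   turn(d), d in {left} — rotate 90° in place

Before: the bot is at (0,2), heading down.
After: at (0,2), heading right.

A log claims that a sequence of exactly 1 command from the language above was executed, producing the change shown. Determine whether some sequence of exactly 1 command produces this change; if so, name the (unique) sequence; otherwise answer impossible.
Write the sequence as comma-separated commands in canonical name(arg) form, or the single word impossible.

key: (0,2) unchanged — the single command moves nothing
from: at (0,2), heading down
1. turn(left) → at (0,2), heading right
uniquely the one of 4 1-step routes that fits.

turn(left)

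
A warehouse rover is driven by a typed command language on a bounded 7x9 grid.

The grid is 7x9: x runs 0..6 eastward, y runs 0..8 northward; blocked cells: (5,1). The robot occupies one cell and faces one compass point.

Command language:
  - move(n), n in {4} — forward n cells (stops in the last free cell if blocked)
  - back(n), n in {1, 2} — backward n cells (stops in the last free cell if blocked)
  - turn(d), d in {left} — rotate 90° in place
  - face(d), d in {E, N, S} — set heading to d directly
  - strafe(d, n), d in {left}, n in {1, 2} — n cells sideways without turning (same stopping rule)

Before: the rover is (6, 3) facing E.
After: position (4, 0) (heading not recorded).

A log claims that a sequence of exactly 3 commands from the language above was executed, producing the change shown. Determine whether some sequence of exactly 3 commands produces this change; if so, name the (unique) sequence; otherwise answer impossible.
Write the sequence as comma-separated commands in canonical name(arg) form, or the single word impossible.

key: move(4) runs into the grid edge before its full distance
begin: (6, 3) facing E
[1] after back(2): (4, 3) facing E
[2] after face(S): (4, 3) facing S
[3] after move(4): (4, 0) facing S
no other 3-command option fits: unique.

back(2), face(S), move(4)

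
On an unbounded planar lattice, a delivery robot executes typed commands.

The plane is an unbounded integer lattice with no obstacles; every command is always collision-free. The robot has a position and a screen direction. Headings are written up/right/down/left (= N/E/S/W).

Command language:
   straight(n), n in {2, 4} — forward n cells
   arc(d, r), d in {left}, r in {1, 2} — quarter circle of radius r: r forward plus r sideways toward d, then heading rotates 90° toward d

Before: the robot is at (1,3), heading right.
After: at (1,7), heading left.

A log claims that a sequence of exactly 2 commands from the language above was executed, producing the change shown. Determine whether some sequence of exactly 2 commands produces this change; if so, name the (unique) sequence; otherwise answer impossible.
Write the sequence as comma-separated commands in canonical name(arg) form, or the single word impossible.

key: cell and facing (now W) both changed — the 2 commands mix motion and turning
t0: at (1,3), heading right
step 1 (arc(left, 2)): at (3,5), heading up
step 2 (arc(left, 2)): at (1,7), heading left
no other 2-command option fits: unique.

arc(left, 2), arc(left, 2)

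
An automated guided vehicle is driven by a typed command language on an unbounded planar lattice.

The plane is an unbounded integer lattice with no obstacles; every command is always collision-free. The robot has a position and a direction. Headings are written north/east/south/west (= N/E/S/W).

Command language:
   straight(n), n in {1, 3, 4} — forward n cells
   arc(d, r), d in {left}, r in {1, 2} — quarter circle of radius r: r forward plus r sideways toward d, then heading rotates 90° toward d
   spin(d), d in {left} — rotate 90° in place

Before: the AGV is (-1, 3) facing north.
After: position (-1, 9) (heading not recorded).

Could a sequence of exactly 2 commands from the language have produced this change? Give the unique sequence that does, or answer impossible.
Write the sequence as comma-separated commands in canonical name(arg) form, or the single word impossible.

from: (-1, 3) facing north
[1] after straight(3): (-1, 6) facing north
[2] after straight(3): (-1, 9) facing north
uniquely the one of 36 2-step routes that fits.

straight(3), straight(3)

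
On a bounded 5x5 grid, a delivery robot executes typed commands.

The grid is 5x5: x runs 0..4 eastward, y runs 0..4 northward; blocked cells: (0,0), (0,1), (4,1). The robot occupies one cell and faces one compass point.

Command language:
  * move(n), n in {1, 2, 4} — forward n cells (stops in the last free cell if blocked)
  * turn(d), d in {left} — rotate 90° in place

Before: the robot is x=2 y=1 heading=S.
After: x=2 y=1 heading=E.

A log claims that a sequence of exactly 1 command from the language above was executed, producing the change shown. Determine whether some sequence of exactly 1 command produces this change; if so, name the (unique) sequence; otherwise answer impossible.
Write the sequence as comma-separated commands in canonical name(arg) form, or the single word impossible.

key: parked at (2,1) the whole time — nothing moves the robot
from: x=2 y=1 heading=S
step 1 (turn(left)): x=2 y=1 heading=E
uniquely the one of 4 1-step routes that fits.

turn(left)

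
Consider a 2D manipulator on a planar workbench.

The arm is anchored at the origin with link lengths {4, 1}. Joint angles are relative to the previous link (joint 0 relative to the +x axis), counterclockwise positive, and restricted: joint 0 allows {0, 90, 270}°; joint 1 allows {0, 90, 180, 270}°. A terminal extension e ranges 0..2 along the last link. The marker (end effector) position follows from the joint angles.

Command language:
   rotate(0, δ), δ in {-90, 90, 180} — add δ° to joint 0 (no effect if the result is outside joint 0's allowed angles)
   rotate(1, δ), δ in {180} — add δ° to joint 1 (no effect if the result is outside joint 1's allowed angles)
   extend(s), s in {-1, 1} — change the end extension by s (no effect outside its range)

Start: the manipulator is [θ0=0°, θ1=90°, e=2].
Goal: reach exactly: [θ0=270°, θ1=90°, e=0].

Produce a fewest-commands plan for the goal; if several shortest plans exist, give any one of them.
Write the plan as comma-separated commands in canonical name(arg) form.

begin: [θ0=0°, θ1=90°, e=2]
1. extend(-1) → [θ0=0°, θ1=90°, e=1]
2. extend(-1) → [θ0=0°, θ1=90°, e=0]
3. rotate(0, -90) → [θ0=270°, θ1=90°, e=0]
shorter routes all fall short; 3 is best.

extend(-1), extend(-1), rotate(0, -90)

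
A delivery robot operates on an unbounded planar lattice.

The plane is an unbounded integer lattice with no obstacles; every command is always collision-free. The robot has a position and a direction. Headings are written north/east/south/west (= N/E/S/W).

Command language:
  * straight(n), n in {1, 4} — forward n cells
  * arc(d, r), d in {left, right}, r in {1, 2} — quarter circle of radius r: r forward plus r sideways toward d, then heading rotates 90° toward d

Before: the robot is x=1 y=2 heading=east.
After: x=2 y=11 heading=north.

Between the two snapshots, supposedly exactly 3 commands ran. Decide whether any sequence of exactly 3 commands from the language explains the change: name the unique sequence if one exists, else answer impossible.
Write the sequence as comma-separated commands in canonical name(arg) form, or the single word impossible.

key: order matters: swapping arc(left, 1) and straight(4) lands elsewhere
initial: x=1 y=2 heading=east
1. arc(left, 1) → x=2 y=3 heading=north
2. straight(4) → x=2 y=7 heading=north
3. straight(4) → x=2 y=11 heading=north
all 216 alternatives checked — unique.

arc(left, 1), straight(4), straight(4)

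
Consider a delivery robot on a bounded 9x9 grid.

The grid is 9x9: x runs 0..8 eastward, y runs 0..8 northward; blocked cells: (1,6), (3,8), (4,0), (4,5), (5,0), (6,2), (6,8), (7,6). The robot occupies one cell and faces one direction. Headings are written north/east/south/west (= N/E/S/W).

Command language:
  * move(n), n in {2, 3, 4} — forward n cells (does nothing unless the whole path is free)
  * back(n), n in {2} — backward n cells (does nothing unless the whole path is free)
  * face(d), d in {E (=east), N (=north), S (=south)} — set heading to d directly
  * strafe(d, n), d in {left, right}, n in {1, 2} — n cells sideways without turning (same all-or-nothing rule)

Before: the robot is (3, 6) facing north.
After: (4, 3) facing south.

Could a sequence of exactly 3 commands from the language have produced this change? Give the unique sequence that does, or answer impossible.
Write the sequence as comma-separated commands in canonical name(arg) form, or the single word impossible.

key: position moved to (4,3) AND the heading swung to S — translation plus rotation needed
from: (3, 6) facing north
1. face(S) → (3, 6) facing south
2. move(3) → (3, 3) facing south
3. strafe(left, 1) → (4, 3) facing south
no other 3-command option fits: unique.

face(S), move(3), strafe(left, 1)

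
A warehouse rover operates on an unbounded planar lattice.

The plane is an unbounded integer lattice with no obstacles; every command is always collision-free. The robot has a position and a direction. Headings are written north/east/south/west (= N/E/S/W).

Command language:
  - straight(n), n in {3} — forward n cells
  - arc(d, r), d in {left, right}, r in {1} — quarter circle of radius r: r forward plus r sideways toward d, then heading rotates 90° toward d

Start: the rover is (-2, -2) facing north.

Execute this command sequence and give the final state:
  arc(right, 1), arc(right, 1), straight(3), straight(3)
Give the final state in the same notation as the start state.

from: (-2, -2) facing north
step 1 (arc(right, 1)): (-1, -1) facing east
step 2 (arc(right, 1)): (0, -2) facing south
step 3 (straight(3)): (0, -5) facing south
step 4 (straight(3)): (0, -8) facing south

(0, -8) facing south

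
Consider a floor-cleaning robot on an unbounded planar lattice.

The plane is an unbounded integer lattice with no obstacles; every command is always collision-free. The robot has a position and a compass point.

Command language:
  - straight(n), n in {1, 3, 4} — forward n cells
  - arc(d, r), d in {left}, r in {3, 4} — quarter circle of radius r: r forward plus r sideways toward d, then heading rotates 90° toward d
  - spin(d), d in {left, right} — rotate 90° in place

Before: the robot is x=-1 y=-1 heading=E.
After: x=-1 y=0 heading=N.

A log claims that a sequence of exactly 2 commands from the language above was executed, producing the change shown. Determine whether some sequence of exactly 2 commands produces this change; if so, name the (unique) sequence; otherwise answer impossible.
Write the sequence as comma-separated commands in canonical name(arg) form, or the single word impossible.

spin(left), straight(1)

key: running straight(1) before spin(left) would end elsewhere — order is forced
from: x=-1 y=-1 heading=E
step 1 (spin(left)): x=-1 y=-1 heading=N
step 2 (straight(1)): x=-1 y=0 heading=N
no other 2-command option fits: unique.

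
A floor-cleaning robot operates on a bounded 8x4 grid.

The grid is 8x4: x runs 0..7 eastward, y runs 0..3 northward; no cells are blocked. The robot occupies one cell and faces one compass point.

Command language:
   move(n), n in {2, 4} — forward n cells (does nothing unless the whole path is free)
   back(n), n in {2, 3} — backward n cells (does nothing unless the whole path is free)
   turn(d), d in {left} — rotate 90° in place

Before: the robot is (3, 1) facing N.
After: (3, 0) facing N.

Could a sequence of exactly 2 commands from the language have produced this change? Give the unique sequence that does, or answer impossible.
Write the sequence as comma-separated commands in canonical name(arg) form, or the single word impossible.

key: running back(3) before move(2) would end elsewhere — order is forced
t0: (3, 1) facing N
t=1 move(2) ⇒ (3, 3) facing N
t=2 back(3) ⇒ (3, 0) facing N
uniquely the one of 25 2-step routes that fits.

move(2), back(3)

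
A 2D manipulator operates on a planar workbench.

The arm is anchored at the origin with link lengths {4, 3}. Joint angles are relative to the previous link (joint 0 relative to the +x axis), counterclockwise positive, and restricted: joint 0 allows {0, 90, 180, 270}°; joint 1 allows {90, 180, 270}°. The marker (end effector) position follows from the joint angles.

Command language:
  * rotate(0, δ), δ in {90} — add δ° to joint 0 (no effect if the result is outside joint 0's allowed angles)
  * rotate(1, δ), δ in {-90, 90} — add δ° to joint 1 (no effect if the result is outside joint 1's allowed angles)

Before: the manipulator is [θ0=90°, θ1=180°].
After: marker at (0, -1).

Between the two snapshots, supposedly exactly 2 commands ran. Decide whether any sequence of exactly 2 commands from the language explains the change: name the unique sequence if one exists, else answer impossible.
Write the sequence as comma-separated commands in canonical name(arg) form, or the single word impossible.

rotate(0, 90), rotate(0, 90)

initial: [θ0=90°, θ1=180°]
step 1 (rotate(0, 90)): [θ0=180°, θ1=180°]
step 2 (rotate(0, 90)): [θ0=270°, θ1=180°]
no rival 2-sequence matches.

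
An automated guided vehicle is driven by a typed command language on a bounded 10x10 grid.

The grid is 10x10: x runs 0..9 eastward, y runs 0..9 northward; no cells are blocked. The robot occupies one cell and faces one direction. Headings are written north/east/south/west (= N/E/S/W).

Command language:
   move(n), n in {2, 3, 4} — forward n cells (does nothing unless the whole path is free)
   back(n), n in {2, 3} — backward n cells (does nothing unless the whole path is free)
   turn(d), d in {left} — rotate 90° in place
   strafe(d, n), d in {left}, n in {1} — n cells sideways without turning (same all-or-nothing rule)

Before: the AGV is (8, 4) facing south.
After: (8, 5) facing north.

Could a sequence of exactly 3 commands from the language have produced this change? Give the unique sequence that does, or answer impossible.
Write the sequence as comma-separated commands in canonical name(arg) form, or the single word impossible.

key: cell and facing (now N) both changed — the 3 commands mix motion and turning
initial: (8, 4) facing south
t=1 turn(left) ⇒ (8, 4) facing east
t=2 strafe(left, 1) ⇒ (8, 5) facing east
t=3 turn(left) ⇒ (8, 5) facing north
all 343 alternatives checked — unique.

turn(left), strafe(left, 1), turn(left)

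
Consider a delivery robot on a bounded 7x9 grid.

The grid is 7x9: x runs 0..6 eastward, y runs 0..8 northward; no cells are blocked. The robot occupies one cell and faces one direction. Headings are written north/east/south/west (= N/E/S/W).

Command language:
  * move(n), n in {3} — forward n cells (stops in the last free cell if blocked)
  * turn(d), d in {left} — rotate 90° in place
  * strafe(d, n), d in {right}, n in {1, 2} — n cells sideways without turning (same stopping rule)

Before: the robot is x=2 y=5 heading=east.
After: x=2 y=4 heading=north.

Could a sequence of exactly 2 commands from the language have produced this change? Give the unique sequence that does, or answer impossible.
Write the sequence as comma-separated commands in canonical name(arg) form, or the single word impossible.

strafe(right, 1), turn(left)

key: order matters: swapping strafe(right, 1) and turn(left) lands elsewhere
begin: x=2 y=5 heading=east
step 1 (strafe(right, 1)): x=2 y=4 heading=east
step 2 (turn(left)): x=2 y=4 heading=north
no rival 2-sequence matches.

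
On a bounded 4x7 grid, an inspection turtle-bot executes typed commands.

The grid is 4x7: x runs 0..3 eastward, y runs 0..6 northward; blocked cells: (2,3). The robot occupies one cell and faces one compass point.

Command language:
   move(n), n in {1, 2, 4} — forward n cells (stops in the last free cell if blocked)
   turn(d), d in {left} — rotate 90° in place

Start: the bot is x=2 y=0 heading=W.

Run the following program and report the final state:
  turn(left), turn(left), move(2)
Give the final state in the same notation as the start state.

x=3 y=0 heading=E

start: x=2 y=0 heading=W
step 1 (turn(left)): x=2 y=0 heading=S
step 2 (turn(left)): x=2 y=0 heading=E
step 3 (move(2)): x=3 y=0 heading=E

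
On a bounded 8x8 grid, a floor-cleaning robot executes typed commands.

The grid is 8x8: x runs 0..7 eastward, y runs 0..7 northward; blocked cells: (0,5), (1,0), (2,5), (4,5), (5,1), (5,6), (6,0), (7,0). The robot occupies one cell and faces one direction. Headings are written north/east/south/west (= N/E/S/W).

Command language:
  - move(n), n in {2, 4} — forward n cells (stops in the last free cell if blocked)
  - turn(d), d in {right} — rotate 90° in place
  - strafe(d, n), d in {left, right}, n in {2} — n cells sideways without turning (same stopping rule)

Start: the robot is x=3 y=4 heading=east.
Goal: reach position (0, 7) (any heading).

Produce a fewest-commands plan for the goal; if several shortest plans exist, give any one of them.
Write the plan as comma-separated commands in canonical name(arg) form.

strafe(left, 2), strafe(left, 2), turn(right), strafe(right, 2), strafe(right, 2)

from: x=3 y=4 heading=east
step 1 (strafe(left, 2)): x=3 y=6 heading=east
step 2 (strafe(left, 2)): x=3 y=7 heading=east
step 3 (turn(right)): x=3 y=7 heading=south
step 4 (strafe(right, 2)): x=1 y=7 heading=south
step 5 (strafe(right, 2)): x=0 y=7 heading=south
shorter routes all fall short; 5 is best.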